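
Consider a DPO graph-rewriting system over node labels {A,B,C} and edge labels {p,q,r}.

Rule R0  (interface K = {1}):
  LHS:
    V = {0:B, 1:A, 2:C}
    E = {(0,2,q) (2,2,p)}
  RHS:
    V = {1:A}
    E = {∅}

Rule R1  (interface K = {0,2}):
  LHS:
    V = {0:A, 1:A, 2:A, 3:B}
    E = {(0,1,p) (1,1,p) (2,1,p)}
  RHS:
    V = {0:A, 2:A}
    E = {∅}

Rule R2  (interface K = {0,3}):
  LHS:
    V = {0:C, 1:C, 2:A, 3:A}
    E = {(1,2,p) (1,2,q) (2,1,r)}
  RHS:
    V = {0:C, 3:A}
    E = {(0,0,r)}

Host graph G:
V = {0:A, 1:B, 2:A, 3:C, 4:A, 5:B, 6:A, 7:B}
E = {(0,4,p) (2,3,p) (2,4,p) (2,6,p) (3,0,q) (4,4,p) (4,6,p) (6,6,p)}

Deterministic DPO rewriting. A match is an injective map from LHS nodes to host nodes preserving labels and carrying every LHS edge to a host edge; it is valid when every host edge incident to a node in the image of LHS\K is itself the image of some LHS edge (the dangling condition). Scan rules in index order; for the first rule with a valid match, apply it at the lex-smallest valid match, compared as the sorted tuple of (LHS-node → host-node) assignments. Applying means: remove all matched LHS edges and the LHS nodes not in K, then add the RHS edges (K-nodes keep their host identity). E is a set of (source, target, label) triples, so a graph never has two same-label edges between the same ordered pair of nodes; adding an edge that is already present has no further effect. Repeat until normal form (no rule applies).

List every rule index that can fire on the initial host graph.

R0: no valid match — LHS pattern not found
R1: 6 valid matches — {0↦2, 1↦6, 2↦4, 3↦1}, {0↦2, 1↦6, 2↦4, 3↦5}, {0↦2, 1↦6, 2↦4, 3↦7} (+3 more)
R2: no valid match — LHS pattern not found

Answer: [R1]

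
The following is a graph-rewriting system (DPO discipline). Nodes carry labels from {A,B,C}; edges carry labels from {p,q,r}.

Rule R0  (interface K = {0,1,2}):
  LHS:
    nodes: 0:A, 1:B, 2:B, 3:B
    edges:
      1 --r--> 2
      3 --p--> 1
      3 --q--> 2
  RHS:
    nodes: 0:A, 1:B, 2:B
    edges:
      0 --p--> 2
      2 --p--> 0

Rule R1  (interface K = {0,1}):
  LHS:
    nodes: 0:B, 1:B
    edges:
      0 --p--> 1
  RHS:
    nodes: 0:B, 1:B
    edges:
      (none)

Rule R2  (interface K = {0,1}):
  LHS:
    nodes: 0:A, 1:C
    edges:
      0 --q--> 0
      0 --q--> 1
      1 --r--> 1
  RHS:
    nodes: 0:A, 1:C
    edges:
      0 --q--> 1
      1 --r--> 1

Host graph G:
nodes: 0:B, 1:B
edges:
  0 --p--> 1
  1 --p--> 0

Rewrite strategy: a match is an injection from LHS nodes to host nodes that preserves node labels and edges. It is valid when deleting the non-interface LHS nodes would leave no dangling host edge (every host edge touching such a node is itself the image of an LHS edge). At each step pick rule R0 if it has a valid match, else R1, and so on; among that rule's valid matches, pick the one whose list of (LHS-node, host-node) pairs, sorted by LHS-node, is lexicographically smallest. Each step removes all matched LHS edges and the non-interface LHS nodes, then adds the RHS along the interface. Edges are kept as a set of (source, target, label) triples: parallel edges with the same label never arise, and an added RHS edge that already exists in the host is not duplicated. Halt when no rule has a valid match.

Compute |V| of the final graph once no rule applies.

Answer: 2

Steps:
[0] host  ⇒  2 nodes, 2 edges  {0-p->1 1-p->0}
[1] R1 @ {0↦0, 1↦1}  ⇒  2 nodes, 1 edges  {1-p->0}
[2] R1 @ {0↦1, 1↦0}  ⇒  2 nodes, 0 edges  {∅}
normal form: no rule applies after step 2
NF nodes: {0:B, 1:B}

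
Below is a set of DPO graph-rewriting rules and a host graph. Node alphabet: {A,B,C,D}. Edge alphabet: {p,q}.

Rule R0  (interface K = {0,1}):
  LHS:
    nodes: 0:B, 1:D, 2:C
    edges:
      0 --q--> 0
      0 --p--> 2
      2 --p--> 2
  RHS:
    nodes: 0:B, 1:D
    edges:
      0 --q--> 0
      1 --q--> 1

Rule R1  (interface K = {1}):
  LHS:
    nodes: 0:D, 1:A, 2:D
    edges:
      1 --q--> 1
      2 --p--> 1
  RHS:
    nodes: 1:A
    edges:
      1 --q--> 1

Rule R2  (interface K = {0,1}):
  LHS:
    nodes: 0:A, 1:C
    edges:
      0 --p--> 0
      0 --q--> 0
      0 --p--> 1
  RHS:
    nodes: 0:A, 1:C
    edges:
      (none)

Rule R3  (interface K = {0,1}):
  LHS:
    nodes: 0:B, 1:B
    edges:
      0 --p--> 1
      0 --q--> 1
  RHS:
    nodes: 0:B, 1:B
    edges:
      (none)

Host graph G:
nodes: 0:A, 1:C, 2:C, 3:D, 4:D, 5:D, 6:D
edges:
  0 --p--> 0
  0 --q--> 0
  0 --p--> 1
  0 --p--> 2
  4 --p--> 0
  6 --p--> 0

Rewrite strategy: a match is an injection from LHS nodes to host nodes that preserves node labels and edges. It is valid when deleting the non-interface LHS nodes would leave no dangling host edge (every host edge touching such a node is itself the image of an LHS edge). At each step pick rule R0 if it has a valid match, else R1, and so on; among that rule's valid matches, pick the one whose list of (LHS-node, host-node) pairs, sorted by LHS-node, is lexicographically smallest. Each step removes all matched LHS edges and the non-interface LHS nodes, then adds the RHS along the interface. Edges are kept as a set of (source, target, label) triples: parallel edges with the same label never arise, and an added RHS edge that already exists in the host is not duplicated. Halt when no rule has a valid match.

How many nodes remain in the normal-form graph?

Answer: 3

Steps:
[0] host  ⇒  7 nodes, 6 edges  {0-p->0 0-q->0 0-p->1 0-p->2 4-p->0 6-p->0}
[1] R1 @ {0↦3, 1↦0, 2↦4}  ⇒  5 nodes, 5 edges  {0-p->0 0-q->0 0-p->1 0-p->2 6-p->0}
[2] R1 @ {0↦5, 1↦0, 2↦6}  ⇒  3 nodes, 4 edges  {0-p->0 0-q->0 0-p->1 0-p->2}
[3] R2 @ {0↦0, 1↦1}  ⇒  3 nodes, 1 edges  {0-p->2}
normal form: no rule applies after step 3
NF nodes: {0:A, 1:C, 2:C}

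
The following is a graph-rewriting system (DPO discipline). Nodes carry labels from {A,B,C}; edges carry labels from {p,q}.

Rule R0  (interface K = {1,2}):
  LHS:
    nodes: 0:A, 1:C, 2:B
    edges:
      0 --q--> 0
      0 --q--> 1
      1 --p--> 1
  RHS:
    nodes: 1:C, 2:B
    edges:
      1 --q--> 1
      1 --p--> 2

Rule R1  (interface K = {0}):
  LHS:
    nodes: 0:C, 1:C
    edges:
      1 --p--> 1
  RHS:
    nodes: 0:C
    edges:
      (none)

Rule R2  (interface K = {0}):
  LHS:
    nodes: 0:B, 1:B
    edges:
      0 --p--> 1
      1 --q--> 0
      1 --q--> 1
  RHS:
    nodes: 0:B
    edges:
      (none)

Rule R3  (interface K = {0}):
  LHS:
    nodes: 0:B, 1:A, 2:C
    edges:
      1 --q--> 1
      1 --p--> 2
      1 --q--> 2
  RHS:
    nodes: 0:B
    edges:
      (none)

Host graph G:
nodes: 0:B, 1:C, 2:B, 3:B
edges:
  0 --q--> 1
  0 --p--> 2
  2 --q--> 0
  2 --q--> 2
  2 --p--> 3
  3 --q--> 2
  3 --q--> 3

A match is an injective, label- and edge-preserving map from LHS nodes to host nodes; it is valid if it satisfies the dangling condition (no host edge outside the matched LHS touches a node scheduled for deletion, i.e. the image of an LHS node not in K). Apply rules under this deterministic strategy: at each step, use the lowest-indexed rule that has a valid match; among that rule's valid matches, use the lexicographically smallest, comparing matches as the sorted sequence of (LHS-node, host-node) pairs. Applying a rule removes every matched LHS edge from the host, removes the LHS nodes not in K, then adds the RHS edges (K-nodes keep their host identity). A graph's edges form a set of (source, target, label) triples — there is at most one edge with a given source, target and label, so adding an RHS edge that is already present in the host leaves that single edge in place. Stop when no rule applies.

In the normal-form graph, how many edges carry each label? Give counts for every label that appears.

start.  V:4 E:7  edges: 0-q->1 0-p->2 2-q->0 2-q->2 2-p->3 3-q->2 3-q->3
1. fire R2 via {0↦2, 1↦3}  →  V:3 E:4  edges: 0-q->1 0-p->2 2-q->0 2-q->2
2. fire R2 via {0↦0, 1↦2}  →  V:2 E:1  edges: 0-q->1
final graph: no rule applies after step 2
NF edges: [(0, 1, 'q')]

Answer: q:1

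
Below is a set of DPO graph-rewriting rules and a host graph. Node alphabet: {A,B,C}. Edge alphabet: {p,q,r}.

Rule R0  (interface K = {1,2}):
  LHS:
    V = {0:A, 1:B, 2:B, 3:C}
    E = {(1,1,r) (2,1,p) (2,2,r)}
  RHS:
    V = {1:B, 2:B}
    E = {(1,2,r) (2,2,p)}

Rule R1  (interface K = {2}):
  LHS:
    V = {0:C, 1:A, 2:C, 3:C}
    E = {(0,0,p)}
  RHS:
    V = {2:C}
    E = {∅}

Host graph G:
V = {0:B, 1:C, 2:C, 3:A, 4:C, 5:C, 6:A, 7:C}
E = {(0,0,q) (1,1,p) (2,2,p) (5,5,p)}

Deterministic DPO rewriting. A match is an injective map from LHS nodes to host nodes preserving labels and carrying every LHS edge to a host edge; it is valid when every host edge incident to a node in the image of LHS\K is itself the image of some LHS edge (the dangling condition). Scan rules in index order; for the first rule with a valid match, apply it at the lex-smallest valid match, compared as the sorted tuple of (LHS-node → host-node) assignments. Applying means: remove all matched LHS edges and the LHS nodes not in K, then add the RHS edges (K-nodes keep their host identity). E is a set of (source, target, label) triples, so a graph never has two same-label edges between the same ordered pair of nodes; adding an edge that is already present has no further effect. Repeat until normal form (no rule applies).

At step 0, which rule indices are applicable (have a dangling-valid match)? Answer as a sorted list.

Answer: [R1]

Rewrite trace:
R0: no valid match — LHS pattern not found
R1: 36 valid matches — {0↦1, 1↦3, 2↦2, 3↦4}, {0↦1, 1↦3, 2↦2, 3↦7}, {0↦1, 1↦3, 2↦4, 3↦7} (+33 more)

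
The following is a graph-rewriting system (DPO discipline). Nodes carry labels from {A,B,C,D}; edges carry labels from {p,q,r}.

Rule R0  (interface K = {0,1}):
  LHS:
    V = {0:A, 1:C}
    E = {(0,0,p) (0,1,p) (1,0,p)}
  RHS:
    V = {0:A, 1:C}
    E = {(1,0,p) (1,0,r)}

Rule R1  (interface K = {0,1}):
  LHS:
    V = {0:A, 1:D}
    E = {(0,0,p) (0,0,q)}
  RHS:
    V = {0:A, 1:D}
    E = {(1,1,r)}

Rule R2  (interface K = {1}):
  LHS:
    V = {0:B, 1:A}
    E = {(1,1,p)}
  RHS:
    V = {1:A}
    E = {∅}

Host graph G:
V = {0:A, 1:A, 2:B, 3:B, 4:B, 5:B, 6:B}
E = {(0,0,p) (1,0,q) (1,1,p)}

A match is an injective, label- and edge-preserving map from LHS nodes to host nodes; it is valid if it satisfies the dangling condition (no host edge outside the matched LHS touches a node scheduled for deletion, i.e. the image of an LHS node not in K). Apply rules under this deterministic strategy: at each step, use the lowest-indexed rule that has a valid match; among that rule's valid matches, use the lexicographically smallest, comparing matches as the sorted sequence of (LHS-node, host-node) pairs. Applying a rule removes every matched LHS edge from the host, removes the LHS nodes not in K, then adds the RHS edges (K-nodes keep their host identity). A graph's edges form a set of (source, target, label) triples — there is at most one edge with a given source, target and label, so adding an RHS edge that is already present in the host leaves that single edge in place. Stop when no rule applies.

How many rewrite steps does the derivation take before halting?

Answer: 2

Derivation:
start.  V:7 E:3  edges: 0-p->0 1-q->0 1-p->1
1. fire R2 via {0↦2, 1↦0}  →  V:6 E:2  edges: 1-q->0 1-p->1
2. fire R2 via {0↦3, 1↦1}  →  V:5 E:1  edges: 1-q->0
halt: no rule applies after step 2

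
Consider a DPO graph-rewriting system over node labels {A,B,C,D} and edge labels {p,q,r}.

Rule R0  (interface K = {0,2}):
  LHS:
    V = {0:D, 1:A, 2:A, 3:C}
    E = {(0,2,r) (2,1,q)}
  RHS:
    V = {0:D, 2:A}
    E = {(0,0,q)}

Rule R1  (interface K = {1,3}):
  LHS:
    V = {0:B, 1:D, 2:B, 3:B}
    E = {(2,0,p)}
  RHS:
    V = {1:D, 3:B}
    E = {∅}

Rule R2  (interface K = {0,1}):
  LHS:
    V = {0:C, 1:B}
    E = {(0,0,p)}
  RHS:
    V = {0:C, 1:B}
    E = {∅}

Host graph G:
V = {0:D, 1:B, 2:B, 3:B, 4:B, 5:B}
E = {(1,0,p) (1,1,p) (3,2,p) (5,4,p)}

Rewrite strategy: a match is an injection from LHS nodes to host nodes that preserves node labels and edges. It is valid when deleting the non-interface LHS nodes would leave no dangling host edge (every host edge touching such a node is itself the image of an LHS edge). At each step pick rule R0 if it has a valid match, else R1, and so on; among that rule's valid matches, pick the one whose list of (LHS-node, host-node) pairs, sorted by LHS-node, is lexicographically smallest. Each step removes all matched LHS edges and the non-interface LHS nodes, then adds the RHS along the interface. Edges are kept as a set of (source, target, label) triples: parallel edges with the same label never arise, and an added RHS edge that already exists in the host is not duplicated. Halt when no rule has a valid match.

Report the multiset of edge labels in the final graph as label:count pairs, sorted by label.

[0] host  ⇒  6 nodes, 4 edges  {1-p->0 1-p->1 3-p->2 5-p->4}
[1] R1 @ {0↦2, 1↦0, 2↦3, 3↦1}  ⇒  4 nodes, 3 edges  {1-p->0 1-p->1 5-p->4}
[2] R1 @ {0↦4, 1↦0, 2↦5, 3↦1}  ⇒  2 nodes, 2 edges  {1-p->0 1-p->1}
final graph: no rule applies after step 2
NF edges: [(1, 0, 'p'), (1, 1, 'p')]

Answer: p:2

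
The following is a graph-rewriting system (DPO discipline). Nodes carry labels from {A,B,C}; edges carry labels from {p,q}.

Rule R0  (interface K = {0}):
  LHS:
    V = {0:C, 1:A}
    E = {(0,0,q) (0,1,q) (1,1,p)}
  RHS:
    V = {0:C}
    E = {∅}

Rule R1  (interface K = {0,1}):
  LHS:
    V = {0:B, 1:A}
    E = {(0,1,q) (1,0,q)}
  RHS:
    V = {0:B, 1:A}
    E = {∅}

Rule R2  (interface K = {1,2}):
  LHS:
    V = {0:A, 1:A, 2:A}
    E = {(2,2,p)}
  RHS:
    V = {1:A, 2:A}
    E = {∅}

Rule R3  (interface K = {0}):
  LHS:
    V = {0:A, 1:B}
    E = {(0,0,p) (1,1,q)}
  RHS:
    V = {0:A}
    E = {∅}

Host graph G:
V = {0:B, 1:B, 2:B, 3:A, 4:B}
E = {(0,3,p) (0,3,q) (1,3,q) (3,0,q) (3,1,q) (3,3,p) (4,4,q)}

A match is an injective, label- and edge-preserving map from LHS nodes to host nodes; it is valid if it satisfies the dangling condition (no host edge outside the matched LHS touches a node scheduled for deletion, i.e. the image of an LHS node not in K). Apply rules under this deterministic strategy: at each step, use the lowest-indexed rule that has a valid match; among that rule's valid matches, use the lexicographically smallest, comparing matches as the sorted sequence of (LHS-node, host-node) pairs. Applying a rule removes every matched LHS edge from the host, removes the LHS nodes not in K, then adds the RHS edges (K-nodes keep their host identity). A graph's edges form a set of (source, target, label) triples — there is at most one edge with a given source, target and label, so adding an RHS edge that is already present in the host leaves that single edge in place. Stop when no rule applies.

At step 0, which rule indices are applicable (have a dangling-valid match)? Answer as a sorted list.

R0: no valid match — LHS pattern not found
R1: 2 valid matches — {0↦0, 1↦3}, {0↦1, 1↦3}
R2: no valid match — LHS pattern not found
R3: 1 valid match — {0↦3, 1↦4}

Answer: [R1,R3]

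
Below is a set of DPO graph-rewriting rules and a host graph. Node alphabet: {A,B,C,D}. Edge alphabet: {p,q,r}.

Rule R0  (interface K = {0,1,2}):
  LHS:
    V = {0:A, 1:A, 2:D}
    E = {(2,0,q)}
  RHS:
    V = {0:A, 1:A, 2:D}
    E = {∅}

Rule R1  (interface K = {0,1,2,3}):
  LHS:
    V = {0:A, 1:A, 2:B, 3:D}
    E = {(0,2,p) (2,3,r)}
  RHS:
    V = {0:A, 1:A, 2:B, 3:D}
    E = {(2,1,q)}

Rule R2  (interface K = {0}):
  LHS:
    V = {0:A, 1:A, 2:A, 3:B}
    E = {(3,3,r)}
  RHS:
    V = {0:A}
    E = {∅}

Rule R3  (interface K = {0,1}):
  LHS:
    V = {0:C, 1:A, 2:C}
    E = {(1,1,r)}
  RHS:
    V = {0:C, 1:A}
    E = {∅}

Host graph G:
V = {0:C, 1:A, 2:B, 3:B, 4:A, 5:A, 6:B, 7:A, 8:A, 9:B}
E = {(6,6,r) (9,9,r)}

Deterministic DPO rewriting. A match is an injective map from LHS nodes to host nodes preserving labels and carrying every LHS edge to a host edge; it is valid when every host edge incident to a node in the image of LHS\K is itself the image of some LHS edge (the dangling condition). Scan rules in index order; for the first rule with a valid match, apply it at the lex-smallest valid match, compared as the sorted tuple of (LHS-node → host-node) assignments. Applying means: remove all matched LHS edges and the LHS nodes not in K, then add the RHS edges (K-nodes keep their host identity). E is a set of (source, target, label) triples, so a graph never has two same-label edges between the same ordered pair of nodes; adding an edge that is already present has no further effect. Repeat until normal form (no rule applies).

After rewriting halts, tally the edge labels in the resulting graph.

Answer: (no edges)

Steps:
start.  V:10 E:2  edges: 6-r->6 9-r->9
1. fire R2 via {0↦1, 1↦4, 2↦5, 3↦6}  →  V:7 E:1  edges: 9-r->9
2. fire R2 via {0↦1, 1↦7, 2↦8, 3↦9}  →  V:4 E:0  edges: ∅
halt: no rule applies after step 2
NF edges: []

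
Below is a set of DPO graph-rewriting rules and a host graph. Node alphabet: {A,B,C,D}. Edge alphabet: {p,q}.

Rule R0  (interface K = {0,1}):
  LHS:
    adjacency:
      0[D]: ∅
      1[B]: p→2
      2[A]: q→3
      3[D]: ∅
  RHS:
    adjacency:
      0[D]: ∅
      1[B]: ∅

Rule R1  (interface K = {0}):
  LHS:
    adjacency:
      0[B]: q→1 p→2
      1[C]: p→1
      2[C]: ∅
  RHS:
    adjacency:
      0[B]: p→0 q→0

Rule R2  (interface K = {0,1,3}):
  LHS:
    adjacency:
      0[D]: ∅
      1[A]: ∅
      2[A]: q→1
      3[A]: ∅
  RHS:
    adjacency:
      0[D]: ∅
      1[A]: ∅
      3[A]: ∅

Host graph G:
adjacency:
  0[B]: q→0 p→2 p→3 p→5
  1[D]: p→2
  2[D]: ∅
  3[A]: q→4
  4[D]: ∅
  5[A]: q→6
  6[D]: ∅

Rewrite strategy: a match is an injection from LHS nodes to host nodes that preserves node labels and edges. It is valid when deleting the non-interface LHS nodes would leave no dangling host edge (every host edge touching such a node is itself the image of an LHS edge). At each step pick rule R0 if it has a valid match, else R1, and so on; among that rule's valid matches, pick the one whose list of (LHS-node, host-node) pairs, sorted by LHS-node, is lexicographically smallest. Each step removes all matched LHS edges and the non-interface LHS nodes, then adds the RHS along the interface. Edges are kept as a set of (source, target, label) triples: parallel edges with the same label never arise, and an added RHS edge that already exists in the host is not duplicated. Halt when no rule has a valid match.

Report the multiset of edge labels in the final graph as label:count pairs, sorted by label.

start.  V:7 E:7  edges: 0-q->0 0-p->2 0-p->3 0-p->5 1-p->2 3-q->4 5-q->6
1. fire R0 via {0↦1, 1↦0, 2↦3, 3↦4}  →  V:5 E:5  edges: 0-q->0 0-p->2 0-p->5 1-p->2 5-q->6
2. fire R0 via {0↦1, 1↦0, 2↦5, 3↦6}  →  V:3 E:3  edges: 0-q->0 0-p->2 1-p->2
normal form: no rule applies after step 2
NF edges: [(0, 0, 'q'), (0, 2, 'p'), (1, 2, 'p')]

Answer: p:2 q:1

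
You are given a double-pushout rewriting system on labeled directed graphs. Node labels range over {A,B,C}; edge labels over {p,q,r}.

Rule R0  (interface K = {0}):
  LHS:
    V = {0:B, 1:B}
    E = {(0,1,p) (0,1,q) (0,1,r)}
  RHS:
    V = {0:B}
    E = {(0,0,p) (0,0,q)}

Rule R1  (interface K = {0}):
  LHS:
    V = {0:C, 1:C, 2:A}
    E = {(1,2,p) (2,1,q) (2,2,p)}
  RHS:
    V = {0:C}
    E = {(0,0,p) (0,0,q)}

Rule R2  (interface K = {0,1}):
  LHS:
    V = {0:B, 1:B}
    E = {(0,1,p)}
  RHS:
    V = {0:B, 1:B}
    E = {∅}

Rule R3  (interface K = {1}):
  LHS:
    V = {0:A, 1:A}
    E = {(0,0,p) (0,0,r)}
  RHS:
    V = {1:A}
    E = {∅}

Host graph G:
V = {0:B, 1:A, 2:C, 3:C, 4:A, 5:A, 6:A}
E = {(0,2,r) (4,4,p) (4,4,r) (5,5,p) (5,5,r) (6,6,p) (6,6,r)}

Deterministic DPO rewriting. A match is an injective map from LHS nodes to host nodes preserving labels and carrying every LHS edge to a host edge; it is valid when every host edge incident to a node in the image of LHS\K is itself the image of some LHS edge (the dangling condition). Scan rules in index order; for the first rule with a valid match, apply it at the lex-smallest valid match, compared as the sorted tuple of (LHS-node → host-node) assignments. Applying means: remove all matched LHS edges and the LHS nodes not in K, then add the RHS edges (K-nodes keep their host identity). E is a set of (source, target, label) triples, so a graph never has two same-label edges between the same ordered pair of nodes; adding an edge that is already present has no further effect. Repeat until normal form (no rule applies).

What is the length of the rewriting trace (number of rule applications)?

initial: |V|=7 |E|=7  E = 0-r->2 4-p->4 4-r->4 5-p->5 5-r->5 6-p->6 6-r->6
step 1: apply R3 at {0↦4, 1↦1}  → |V|=6 |E|=5  E = 0-r->2 5-p->5 5-r->5 6-p->6 6-r->6
step 2: apply R3 at {0↦5, 1↦1}  → |V|=5 |E|=3  E = 0-r->2 6-p->6 6-r->6
step 3: apply R3 at {0↦6, 1↦1}  → |V|=4 |E|=1  E = 0-r->2
final graph: no rule applies after step 3

Answer: 3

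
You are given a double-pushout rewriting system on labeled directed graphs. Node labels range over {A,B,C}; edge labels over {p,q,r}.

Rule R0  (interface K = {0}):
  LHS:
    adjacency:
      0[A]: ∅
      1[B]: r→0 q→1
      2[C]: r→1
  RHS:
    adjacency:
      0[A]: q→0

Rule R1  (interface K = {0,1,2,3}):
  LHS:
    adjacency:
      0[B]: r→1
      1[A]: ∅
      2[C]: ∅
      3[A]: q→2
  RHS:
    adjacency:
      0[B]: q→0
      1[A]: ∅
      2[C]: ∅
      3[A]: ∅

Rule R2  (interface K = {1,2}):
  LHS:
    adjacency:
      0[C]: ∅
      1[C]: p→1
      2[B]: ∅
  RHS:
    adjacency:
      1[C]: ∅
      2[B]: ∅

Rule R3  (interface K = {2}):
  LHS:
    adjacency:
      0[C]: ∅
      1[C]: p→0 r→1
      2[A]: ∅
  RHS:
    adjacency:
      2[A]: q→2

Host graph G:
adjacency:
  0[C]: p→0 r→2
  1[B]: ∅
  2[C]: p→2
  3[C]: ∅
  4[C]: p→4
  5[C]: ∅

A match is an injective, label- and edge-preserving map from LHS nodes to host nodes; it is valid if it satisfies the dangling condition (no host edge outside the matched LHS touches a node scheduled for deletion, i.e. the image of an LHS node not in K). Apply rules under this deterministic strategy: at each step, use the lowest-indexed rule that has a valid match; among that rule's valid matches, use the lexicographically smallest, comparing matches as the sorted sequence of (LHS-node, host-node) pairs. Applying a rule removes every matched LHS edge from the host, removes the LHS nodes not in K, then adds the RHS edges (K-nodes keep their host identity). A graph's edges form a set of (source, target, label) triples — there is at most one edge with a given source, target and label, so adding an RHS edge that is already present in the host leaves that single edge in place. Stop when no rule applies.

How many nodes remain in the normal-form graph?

initial: |V|=6 |E|=4  E = 0-p->0 0-r->2 2-p->2 4-p->4
step 1: apply R2 at {0↦3, 1↦0, 2↦1}  → |V|=5 |E|=3  E = 0-r->2 2-p->2 4-p->4
step 2: apply R2 at {0↦5, 1↦2, 2↦1}  → |V|=4 |E|=2  E = 0-r->2 4-p->4
halt: no rule applies after step 2
NF nodes: {0:C, 1:B, 2:C, 4:C}

Answer: 4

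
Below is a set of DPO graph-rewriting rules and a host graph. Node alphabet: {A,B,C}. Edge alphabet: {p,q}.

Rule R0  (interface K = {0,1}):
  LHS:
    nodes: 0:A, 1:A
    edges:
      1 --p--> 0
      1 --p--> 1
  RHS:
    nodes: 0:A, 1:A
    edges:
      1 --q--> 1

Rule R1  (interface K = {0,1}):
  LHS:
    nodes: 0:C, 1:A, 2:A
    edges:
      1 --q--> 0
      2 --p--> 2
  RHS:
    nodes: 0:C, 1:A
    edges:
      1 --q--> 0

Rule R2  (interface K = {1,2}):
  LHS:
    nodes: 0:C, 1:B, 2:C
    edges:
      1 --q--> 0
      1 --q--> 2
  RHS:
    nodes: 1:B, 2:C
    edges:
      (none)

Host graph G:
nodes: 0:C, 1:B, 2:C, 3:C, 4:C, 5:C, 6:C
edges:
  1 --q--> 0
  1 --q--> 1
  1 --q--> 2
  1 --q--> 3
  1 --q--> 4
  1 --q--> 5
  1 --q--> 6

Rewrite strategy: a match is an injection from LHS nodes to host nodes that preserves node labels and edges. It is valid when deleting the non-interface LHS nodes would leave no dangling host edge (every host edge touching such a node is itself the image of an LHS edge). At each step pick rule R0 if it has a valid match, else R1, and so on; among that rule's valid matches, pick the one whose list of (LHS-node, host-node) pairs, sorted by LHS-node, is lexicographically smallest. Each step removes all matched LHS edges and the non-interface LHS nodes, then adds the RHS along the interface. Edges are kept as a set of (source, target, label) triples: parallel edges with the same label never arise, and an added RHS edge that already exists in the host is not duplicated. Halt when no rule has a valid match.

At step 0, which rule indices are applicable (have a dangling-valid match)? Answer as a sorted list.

Answer: [R2]

Steps:
R0: no valid match — LHS pattern not found
R1: no valid match — LHS pattern not found
R2: 30 valid matches — {0↦0, 1↦1, 2↦2}, {0↦0, 1↦1, 2↦3}, {0↦0, 1↦1, 2↦4} (+27 more)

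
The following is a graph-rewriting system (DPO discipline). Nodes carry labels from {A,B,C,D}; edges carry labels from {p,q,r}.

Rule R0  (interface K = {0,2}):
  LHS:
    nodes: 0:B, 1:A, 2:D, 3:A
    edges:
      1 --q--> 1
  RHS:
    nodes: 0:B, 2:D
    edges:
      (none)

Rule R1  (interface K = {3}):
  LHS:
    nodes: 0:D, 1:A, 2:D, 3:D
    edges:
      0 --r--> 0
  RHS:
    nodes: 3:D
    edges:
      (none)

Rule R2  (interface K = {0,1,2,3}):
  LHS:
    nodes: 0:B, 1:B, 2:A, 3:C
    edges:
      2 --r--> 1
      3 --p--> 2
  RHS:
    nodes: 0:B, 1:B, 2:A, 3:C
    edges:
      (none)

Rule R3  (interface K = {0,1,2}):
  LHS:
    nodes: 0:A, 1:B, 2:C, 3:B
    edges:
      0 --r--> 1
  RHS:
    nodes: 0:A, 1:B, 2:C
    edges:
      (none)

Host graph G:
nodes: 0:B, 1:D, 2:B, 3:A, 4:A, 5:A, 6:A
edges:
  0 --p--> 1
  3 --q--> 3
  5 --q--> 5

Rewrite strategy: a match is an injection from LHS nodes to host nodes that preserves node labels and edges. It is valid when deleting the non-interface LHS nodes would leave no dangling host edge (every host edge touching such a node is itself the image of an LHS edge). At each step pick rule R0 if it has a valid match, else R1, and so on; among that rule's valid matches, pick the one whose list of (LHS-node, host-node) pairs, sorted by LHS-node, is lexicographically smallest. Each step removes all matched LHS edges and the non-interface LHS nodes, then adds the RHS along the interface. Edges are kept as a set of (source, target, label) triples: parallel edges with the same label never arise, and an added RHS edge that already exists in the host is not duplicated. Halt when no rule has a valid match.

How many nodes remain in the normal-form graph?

start.  V:7 E:3  edges: 0-p->1 3-q->3 5-q->5
1. fire R0 via {0↦0, 1↦3, 2↦1, 3↦4}  →  V:5 E:2  edges: 0-p->1 5-q->5
2. fire R0 via {0↦0, 1↦5, 2↦1, 3↦6}  →  V:3 E:1  edges: 0-p->1
normal form: no rule applies after step 2
NF nodes: {0:B, 1:D, 2:B}

Answer: 3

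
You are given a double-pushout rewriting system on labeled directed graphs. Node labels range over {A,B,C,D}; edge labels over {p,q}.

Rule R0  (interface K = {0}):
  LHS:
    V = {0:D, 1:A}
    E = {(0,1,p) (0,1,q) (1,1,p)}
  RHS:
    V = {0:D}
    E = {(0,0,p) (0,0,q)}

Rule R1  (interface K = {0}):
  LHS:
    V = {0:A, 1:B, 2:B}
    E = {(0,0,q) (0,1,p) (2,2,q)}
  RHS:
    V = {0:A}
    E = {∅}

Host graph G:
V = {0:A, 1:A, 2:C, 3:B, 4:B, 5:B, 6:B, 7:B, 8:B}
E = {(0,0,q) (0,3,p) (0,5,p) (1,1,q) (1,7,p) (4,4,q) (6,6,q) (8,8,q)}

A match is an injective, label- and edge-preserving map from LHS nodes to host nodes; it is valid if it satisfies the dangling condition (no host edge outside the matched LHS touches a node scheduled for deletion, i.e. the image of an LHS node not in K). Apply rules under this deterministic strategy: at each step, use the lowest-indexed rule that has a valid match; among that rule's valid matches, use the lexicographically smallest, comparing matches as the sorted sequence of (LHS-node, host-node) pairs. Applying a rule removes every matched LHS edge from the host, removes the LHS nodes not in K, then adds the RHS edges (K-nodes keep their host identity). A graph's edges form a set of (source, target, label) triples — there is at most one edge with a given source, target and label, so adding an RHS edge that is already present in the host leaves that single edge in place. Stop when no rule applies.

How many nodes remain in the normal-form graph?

start.  V:9 E:8  edges: 0-q->0 0-p->3 0-p->5 1-q->1 1-p->7 4-q->4 6-q->6 8-q->8
1. fire R1 via {0↦0, 1↦3, 2↦4}  →  V:7 E:5  edges: 0-p->5 1-q->1 1-p->7 6-q->6 8-q->8
2. fire R1 via {0↦1, 1↦7, 2↦6}  →  V:5 E:2  edges: 0-p->5 8-q->8
normal form: no rule applies after step 2
NF nodes: {0:A, 1:A, 2:C, 5:B, 8:B}

Answer: 5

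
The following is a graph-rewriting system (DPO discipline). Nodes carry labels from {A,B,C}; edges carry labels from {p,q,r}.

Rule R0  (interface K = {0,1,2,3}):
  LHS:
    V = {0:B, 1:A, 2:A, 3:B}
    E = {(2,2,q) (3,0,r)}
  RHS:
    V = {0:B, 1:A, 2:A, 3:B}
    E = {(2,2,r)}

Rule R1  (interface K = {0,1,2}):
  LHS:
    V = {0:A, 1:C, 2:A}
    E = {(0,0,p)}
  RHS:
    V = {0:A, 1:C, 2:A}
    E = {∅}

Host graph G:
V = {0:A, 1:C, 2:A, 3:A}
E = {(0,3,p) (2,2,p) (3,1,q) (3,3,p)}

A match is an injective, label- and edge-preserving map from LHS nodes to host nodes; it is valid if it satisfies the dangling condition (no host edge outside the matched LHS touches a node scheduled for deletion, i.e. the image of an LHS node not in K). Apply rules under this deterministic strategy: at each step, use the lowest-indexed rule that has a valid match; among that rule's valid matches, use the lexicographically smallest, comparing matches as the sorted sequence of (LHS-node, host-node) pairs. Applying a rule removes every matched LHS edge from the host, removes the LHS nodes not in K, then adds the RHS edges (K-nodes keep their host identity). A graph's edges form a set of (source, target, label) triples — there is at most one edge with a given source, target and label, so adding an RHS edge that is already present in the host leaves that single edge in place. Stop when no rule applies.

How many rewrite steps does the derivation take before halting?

[0] host  ⇒  4 nodes, 4 edges  {0-p->3 2-p->2 3-q->1 3-p->3}
[1] R1 @ {0↦2, 1↦1, 2↦0}  ⇒  4 nodes, 3 edges  {0-p->3 3-q->1 3-p->3}
[2] R1 @ {0↦3, 1↦1, 2↦0}  ⇒  4 nodes, 2 edges  {0-p->3 3-q->1}
normal form: no rule applies after step 2

Answer: 2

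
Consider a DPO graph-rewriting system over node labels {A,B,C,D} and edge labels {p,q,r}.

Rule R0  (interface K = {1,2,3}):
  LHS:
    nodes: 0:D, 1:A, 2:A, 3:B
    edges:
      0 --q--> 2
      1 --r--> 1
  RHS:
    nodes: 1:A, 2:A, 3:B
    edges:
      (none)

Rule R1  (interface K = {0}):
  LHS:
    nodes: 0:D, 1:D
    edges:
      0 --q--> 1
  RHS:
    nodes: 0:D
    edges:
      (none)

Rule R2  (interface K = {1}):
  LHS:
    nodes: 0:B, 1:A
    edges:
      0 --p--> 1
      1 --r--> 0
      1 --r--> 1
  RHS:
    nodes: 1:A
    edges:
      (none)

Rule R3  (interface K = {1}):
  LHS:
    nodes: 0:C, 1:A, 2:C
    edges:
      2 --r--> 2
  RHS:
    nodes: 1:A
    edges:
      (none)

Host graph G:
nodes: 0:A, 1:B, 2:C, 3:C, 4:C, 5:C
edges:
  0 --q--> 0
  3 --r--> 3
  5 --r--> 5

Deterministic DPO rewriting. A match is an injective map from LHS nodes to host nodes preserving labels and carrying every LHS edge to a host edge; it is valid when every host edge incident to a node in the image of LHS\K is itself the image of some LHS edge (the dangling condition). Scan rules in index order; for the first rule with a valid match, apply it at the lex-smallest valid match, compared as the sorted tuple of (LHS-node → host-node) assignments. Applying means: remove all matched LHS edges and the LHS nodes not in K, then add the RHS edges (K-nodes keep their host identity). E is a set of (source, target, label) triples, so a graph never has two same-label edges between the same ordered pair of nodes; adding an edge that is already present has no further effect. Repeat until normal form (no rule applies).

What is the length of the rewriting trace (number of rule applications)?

Answer: 2

Rewrite trace:
initial: |V|=6 |E|=3  E = 0-q->0 3-r->3 5-r->5
step 1: apply R3 at {0↦2, 1↦0, 2↦3}  → |V|=4 |E|=2  E = 0-q->0 5-r->5
step 2: apply R3 at {0↦4, 1↦0, 2↦5}  → |V|=2 |E|=1  E = 0-q->0
halt: no rule applies after step 2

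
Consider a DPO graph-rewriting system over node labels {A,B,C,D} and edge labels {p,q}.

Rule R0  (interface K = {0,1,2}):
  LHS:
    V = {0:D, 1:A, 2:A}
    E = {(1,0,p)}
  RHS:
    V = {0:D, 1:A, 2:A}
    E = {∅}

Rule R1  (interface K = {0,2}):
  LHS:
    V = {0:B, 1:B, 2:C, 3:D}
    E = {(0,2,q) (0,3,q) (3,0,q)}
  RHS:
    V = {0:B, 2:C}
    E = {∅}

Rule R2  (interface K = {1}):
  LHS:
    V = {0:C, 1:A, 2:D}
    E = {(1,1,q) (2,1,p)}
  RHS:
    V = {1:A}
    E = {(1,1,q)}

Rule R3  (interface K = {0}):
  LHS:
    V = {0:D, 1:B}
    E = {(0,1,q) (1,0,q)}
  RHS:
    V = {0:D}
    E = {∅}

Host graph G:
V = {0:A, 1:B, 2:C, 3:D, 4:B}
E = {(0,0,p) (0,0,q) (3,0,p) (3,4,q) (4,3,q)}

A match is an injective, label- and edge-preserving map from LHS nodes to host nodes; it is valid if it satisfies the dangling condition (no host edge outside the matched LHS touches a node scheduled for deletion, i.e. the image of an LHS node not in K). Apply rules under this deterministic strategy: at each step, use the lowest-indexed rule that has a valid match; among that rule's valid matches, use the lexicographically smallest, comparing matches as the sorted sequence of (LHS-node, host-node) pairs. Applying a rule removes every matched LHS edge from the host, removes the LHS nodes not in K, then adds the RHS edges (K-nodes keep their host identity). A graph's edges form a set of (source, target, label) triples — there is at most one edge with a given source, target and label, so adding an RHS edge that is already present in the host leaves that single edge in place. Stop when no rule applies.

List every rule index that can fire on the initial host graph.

R0: no valid match — LHS pattern not found
R1: no valid match — LHS pattern not found
R2: no valid match — 1 raw match, all fail dangling condition
R3: 1 valid match — {0↦3, 1↦4}

Answer: [R3]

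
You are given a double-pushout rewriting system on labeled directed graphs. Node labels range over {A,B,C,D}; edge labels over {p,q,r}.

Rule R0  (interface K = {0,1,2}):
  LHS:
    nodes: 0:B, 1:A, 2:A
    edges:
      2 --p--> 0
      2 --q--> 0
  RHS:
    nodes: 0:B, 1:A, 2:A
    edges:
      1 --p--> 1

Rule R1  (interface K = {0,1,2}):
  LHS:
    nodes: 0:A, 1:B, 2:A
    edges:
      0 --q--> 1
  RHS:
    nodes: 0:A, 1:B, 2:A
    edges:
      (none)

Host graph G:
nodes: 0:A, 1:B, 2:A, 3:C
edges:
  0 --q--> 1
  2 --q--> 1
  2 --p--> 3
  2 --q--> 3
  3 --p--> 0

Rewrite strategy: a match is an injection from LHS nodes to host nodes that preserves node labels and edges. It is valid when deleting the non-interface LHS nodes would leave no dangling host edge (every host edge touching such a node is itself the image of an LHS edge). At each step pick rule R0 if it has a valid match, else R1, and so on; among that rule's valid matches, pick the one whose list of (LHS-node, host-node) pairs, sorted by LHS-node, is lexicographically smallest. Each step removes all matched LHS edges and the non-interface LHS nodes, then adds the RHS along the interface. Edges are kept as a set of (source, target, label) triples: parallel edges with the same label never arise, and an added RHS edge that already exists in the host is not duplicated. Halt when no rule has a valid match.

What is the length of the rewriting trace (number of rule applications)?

[0] host  ⇒  4 nodes, 5 edges  {0-q->1 2-q->1 2-p->3 2-q->3 3-p->0}
[1] R1 @ {0↦0, 1↦1, 2↦2}  ⇒  4 nodes, 4 edges  {2-q->1 2-p->3 2-q->3 3-p->0}
[2] R1 @ {0↦2, 1↦1, 2↦0}  ⇒  4 nodes, 3 edges  {2-p->3 2-q->3 3-p->0}
final graph: no rule applies after step 2

Answer: 2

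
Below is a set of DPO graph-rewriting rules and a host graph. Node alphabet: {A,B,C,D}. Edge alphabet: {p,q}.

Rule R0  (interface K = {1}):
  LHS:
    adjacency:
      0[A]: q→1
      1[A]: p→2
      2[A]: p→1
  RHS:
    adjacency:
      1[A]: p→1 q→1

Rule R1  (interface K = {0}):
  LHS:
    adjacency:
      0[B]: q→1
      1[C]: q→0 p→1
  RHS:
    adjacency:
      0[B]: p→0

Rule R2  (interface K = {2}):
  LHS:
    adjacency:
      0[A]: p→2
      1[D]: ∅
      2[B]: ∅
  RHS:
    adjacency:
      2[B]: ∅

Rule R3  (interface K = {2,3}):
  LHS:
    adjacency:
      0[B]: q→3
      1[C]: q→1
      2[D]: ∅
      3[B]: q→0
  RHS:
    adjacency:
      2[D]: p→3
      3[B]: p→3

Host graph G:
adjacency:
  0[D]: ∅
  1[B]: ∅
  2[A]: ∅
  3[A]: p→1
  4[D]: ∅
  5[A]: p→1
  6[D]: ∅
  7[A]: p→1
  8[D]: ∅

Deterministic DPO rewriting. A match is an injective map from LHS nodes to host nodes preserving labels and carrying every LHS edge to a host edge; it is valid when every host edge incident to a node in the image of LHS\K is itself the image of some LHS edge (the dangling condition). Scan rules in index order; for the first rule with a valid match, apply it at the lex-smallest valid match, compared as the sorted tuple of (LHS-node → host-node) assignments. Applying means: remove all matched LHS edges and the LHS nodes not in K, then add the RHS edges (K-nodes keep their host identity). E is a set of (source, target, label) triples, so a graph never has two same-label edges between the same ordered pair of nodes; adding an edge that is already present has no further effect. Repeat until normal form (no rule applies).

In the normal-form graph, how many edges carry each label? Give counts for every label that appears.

[0] host  ⇒  9 nodes, 3 edges  {3-p->1 5-p->1 7-p->1}
[1] R2 @ {0↦3, 1↦0, 2↦1}  ⇒  7 nodes, 2 edges  {5-p->1 7-p->1}
[2] R2 @ {0↦5, 1↦4, 2↦1}  ⇒  5 nodes, 1 edges  {7-p->1}
[3] R2 @ {0↦7, 1↦6, 2↦1}  ⇒  3 nodes, 0 edges  {∅}
normal form: no rule applies after step 3
NF edges: []

Answer: (no edges)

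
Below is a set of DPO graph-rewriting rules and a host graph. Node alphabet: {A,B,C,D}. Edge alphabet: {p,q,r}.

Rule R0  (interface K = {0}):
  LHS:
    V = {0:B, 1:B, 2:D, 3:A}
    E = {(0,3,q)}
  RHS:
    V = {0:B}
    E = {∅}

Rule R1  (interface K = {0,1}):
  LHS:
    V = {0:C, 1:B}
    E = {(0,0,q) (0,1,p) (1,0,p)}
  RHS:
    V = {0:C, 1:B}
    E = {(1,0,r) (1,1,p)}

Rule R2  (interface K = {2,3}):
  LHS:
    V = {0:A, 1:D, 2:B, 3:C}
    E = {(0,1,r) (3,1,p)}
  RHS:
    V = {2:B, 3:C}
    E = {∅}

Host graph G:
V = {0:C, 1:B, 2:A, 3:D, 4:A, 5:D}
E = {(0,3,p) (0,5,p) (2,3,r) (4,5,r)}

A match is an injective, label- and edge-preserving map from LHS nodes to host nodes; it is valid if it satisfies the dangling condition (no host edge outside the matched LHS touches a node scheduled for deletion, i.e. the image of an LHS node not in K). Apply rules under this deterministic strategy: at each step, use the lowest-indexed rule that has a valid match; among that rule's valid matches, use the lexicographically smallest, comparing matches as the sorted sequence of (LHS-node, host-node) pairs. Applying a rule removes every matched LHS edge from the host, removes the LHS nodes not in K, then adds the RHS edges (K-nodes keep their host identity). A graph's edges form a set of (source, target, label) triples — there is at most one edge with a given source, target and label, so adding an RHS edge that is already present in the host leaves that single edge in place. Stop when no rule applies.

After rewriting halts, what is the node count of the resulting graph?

initial: |V|=6 |E|=4  E = 0-p->3 0-p->5 2-r->3 4-r->5
step 1: apply R2 at {0↦2, 1↦3, 2↦1, 3↦0}  → |V|=4 |E|=2  E = 0-p->5 4-r->5
step 2: apply R2 at {0↦4, 1↦5, 2↦1, 3↦0}  → |V|=2 |E|=0  E = ∅
normal form: no rule applies after step 2
NF nodes: {0:C, 1:B}

Answer: 2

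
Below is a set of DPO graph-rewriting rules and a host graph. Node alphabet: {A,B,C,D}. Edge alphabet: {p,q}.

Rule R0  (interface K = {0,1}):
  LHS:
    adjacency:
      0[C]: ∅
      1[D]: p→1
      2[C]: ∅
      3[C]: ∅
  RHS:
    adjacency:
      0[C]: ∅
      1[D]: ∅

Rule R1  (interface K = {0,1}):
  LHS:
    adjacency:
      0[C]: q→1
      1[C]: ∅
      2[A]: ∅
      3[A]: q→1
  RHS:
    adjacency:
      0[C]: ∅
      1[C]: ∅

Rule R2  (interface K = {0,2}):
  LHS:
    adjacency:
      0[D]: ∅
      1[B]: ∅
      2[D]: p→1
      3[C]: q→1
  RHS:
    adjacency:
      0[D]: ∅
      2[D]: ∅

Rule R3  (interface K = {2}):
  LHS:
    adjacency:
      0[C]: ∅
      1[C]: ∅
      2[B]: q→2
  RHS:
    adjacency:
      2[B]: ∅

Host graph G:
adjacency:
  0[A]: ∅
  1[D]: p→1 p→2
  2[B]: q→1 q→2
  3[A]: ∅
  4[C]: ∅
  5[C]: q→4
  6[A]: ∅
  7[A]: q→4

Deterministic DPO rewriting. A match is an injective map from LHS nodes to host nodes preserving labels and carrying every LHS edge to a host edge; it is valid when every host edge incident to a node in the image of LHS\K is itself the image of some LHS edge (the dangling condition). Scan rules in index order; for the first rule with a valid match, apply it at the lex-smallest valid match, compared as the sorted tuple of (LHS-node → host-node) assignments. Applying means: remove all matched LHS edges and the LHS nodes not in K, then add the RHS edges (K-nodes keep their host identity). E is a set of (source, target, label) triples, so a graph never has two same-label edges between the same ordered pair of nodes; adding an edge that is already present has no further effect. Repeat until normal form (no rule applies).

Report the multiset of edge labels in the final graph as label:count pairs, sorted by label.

[0] host  ⇒  8 nodes, 6 edges  {1-p->1 1-p->2 2-q->1 2-q->2 5-q->4 7-q->4}
[1] R1 @ {0↦5, 1↦4, 2↦0, 3↦7}  ⇒  6 nodes, 4 edges  {1-p->1 1-p->2 2-q->1 2-q->2}
[2] R3 @ {0↦4, 1↦5, 2↦2}  ⇒  4 nodes, 3 edges  {1-p->1 1-p->2 2-q->1}
final graph: no rule applies after step 2
NF edges: [(1, 1, 'p'), (1, 2, 'p'), (2, 1, 'q')]

Answer: p:2 q:1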